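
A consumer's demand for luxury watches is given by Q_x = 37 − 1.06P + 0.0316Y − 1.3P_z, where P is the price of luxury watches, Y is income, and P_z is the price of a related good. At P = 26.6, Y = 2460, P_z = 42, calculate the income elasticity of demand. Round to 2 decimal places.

Q_x = 37 − 1.06(26.6) + 0.0316(2460) − 1.3(42) = 37 − 28.196 + 77.736 − 54.6 = 31.94.
∂Q_x/∂Y = +0.0316, so E_I = 0.0316·(2460/31.94) ≈ 2.43.
E_I > 1: normal good (luxury).

2.43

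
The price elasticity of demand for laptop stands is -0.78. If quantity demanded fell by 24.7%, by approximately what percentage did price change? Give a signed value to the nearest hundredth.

%ΔQ ≈ E × %ΔP ⇒ %ΔP = %ΔQ / E = (-24.7%)/(-0.78) ≈ 31.67%.

31.67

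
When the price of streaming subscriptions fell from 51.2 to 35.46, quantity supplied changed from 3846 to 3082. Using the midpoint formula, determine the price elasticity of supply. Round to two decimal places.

0.61

%ΔQ = (3082 − 3846)/[(3846 + 3082)/2] = -764/3464 ≈ -0.2206.
%ΔP = (35.46 − 51.2)/[(51.2 + 35.46)/2] = -15.74/43.33 ≈ -0.3633.
Arc elasticity E = %ΔQ/%ΔP ≈ -0.2206/-0.3633 ≈ 0.61.
|E| < 1: supply is inelastic over this range.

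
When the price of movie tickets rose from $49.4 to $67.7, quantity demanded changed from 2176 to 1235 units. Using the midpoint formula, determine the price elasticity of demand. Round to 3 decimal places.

-1.765

%ΔQ = (1235 − 2176)/[(2176 + 1235)/2] = -941/1705.5 ≈ -0.5517.
%ΔP = (67.7 − 49.4)/[(49.4 + 67.7)/2] = 18.3/58.55 ≈ 0.3126.
Arc elasticity E = %ΔQ/%ΔP ≈ -0.5517/0.3126 ≈ -1.765.
|E| > 1: demand is elastic over this range.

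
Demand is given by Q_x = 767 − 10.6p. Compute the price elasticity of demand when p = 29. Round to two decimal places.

-0.67

At p = 29, Q_x = 459.6.
dQ_x/dp = −10.6.
Point elasticity E = (dQ_x/dp)·(p/Q_x) = -10.6 × 29/459.6 ≈ -0.67.
|E| < 1, so demand is inelastic at this price.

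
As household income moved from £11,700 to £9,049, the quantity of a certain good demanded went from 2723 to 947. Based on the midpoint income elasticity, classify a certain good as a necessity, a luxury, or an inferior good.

%ΔQ = (947 − 2723)/[(2723+947)/2] = -1776/1835 ≈ -0.9678.
%ΔY = (9,049 − 11,700)/[(11,700+9,049)/2] = -2651/10374.5 ≈ -0.2555.
E_I = %ΔQ/%ΔY ≈ 3.788.
E_I > 1: normal good (luxury).

luxury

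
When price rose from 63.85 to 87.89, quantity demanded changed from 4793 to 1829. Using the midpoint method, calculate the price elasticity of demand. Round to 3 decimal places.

-2.825

%ΔQ = (1829 − 4793)/[(4793 + 1829)/2] = -2964/3311 ≈ -0.8952.
%Δp = (87.89 − 63.85)/[(63.85 + 87.89)/2] = 24.04/75.87 ≈ 0.3169.
Arc elasticity E = %ΔQ/%Δp ≈ -0.8952/0.3169 ≈ -2.825.
|E| > 1: demand is elastic over this range.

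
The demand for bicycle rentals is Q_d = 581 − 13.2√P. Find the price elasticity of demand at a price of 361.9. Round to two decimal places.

At P = 361.9, Q_d = 329.8876.
dQ_d/dP = −13.2/(2√P) = −13.2/(2·19.0237).
Point elasticity E = (dQ_d/dP)·(P/Q_d) = -0.3469 × 361.9/329.8876 ≈ -0.38.
|E| < 1, so demand is inelastic at this price.

-0.38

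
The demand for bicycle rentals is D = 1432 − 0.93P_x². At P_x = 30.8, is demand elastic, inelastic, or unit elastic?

At P_x = 30.8, D = 549.7648.
dD/dP_x = −2·0.93·P_x = −57.288.
Point elasticity E = (dD/dP_x)·(P_x/D) = -57.288 × 30.8/549.7648 ≈ -3.210.
|E| ≈ 3.210 > 1, so demand is elastic.

elastic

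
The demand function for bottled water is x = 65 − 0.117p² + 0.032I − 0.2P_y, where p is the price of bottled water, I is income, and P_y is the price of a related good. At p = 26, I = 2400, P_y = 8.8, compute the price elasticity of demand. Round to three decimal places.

-2.595

At the given point, x = 65 − 0.117(26)² + 0.032(2400) − 0.2(8.8) = 65 − 79.092 + 76.8 − 1.76 = 60.948.
∂x/∂p = −2·0.117·p = -6.084, so E_p = -6.084·(26/60.948) ≈ -2.595.
|E_p| > 1: demand is elastic.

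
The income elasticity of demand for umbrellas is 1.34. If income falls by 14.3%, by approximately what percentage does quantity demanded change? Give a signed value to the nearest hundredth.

-19.16

%ΔQ ≈ E × %ΔI = (1.34) × (-14.3%) ≈ -19.16%.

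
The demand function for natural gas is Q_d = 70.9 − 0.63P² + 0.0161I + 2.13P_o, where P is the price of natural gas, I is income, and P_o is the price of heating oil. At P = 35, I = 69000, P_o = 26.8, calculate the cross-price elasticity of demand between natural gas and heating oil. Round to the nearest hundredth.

Evaluating quantity at (P, I, P_o) gives Q_d = 70.9 − 0.63(35)² + 0.0161(69000) + 2.13(26.8) = 70.9 − 771.75 + 1110.9 + 57.084 = 467.134.
∂Q_d/∂P_o = +2.13, so E_xy = 2.13·(26.8/467.134) ≈ 0.12.
E_xy > 0: the goods are substitutes.

0.12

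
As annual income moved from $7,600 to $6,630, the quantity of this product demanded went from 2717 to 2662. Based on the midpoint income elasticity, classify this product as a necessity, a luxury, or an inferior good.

%ΔQ = (2662 − 2717)/[(2717+2662)/2] = -55/2689.5 ≈ -0.0204.
%ΔI = (6,630 − 7,600)/[(7,600+6,630)/2] = -970/7115 ≈ -0.1363.
E_I = %ΔQ/%ΔI ≈ 0.150.
E_I ∈ (0,1): normal good (necessity).

necessity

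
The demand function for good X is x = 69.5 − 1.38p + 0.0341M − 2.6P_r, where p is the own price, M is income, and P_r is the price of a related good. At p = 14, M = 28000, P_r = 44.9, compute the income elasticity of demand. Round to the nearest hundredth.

1.07

First evaluate x: 69.5 − 1.38(14) + 0.0341(28000) − 2.6(44.9) = 69.5 − 19.32 + 954.8 − 116.74 = 888.24.
∂x/∂M = +0.0341, so E_I = 0.0341·(28000/888.24) ≈ 1.07.
E_I > 1: normal good (luxury).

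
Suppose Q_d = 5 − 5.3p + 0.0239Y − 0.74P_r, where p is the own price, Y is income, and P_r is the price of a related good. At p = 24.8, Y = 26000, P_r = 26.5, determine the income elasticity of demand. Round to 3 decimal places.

1.307

First evaluate Q_d: 5 − 5.3(24.8) + 0.0239(26000) − 0.74(26.5) = 5 − 131.44 + 621.4 − 19.61 = 475.35.
∂Q_d/∂Y = +0.0239, so E_I = 0.0239·(26000/475.35) ≈ 1.307.
E_I > 1: normal good (luxury).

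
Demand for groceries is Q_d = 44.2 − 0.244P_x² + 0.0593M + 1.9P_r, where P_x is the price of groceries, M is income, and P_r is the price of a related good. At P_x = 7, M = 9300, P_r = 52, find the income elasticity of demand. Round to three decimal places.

First evaluate Q_d: 44.2 − 0.244(7)² + 0.0593(9300) + 1.9(52) = 44.2 − 11.956 + 551.49 + 98.8 = 682.534.
∂Q_d/∂M = +0.0593, so E_I = 0.0593·(9300/682.534) ≈ 0.808.
E_I ∈ (0,1): normal good (necessity).

0.808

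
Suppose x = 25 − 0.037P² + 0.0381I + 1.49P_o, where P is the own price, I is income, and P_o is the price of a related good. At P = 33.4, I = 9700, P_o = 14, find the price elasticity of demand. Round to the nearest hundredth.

First evaluate x: 25 − 0.037(33.4)² + 0.0381(9700) + 1.49(14) = 25 − 41.2757 + 369.57 + 20.86 = 374.1543.
∂x/∂P = −2·0.037·P = -2.4716, so E_p = -2.4716·(33.4/374.1543) ≈ -0.22.
|E_p| < 1: demand is inelastic.

-0.22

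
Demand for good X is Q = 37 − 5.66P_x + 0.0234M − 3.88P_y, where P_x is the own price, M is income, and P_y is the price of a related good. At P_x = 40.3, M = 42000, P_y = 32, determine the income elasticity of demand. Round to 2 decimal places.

1.47

Q = 37 − 5.66(40.3) + 0.0234(42000) − 3.88(32) = 37 − 228.098 + 982.8 − 124.16 = 667.542.
∂Q/∂M = +0.0234, so E_I = 0.0234·(42000/667.542) ≈ 1.47.
E_I > 1: normal good (luxury).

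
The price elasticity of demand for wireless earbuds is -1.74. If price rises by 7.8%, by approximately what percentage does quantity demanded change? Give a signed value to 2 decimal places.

%ΔQ ≈ E × %ΔP = (-1.74) × (7.8%) ≈ -13.57%.

-13.57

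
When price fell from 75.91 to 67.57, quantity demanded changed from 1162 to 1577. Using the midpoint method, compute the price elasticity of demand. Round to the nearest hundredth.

%Δq = (1577 − 1162)/[(1162 + 1577)/2] = 415/1369.5 ≈ 0.3030.
%Δp = (67.57 − 75.91)/[(75.91 + 67.57)/2] = -8.34/71.74 ≈ -0.1163.
Arc elasticity E = %Δq/%Δp ≈ 0.3030/-0.1163 ≈ -2.61.
|E| > 1: demand is elastic over this range.

-2.61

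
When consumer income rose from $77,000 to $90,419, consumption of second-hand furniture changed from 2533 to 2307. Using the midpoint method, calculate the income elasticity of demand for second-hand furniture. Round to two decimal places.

%ΔQ = (2307 − 2533)/[(2533+2307)/2] = -226/2420 ≈ -0.0934.
%ΔY = (90,419 − 77,000)/[(77,000+90,419)/2] = 13419/83709.5 ≈ 0.1603.
E_I = %ΔQ/%ΔY ≈ -0.58.
E_I < 0: inferior good.

-0.58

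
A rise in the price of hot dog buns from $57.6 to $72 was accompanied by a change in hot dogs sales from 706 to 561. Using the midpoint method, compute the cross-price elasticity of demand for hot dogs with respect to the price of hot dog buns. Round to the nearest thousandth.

%ΔQ_x = (561 − 706)/[(706+561)/2] = -145/633.5 ≈ -0.2289.
%ΔP_y = (72 − 57.6)/[(57.6+72)/2] ≈ 0.2222.
E_xy = -0.2289/0.2222 ≈ -1.030.
E_xy < 0, so hot dogs and hot dog buns are complements.

-1.030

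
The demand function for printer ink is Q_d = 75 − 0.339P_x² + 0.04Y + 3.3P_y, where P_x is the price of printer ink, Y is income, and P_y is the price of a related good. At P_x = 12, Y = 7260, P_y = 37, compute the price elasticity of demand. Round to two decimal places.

-0.22

Q_d = 75 − 0.339(12)² + 0.04(7260) + 3.3(37) = 75 − 48.816 + 290.4 + 122.1 = 438.684.
∂Q_d/∂P_x = −2·0.339·P_x = -8.136, so E_p = -8.136·(12/438.684) ≈ -0.22.
|E_p| < 1: demand is inelastic.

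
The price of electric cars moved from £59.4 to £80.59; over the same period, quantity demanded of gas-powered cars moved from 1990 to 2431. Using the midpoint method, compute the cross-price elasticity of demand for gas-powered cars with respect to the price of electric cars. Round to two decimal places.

0.66

%ΔQ_x = (2431 − 1990)/[(1990+2431)/2] = 441/2210.5 ≈ 0.1995.
%ΔP_y = (80.59 − 59.4)/[(59.4+80.59)/2] ≈ 0.3027.
E_xy = 0.1995/0.3027 ≈ 0.66.
E_xy > 0, so gas-powered cars and electric cars are substitutes.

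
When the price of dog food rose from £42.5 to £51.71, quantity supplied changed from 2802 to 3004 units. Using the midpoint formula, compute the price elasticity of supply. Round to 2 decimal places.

0.36

%ΔQ = (3004 − 2802)/[(2802 + 3004)/2] = 202/2903 ≈ 0.0696.
%ΔP = (51.71 − 42.5)/[(42.5 + 51.71)/2] = 9.21/47.105 ≈ 0.1955.
Arc elasticity E = %ΔQ/%ΔP ≈ 0.0696/0.1955 ≈ 0.36.
|E| < 1: supply is inelastic over this range.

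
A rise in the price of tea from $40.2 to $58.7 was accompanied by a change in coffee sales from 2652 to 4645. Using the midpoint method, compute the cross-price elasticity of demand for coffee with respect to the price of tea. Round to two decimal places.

%ΔQ_x = (4645 − 2652)/[(2652+4645)/2] = 1993/3648.5 ≈ 0.5463.
%ΔP_y = (58.7 − 40.2)/[(40.2+58.7)/2] ≈ 0.3741.
E_xy = 0.5463/0.3741 ≈ 1.46.
E_xy > 0, so coffee and tea are substitutes.

1.46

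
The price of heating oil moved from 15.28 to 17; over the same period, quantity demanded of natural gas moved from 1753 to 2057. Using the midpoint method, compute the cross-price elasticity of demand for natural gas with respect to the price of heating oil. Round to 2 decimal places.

%ΔQ_x = (2057 − 1753)/[(1753+2057)/2] = 304/1905 ≈ 0.1596.
%ΔP_y = (17 − 15.28)/[(15.28+17)/2] ≈ 0.1066.
E_xy = 0.1596/0.1066 ≈ 1.50.
E_xy > 0, so natural gas and heating oil are substitutes.

1.50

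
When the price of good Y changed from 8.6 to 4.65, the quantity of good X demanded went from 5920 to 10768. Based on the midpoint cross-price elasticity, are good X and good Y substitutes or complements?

%ΔQ_x = (10768 − 5920)/[(5920+10768)/2] = 4848/8344 ≈ 0.5810.
%ΔP_y = (4.65 − 8.6)/[(8.6+4.65)/2] ≈ -0.5962.
E_xy = 0.5810/-0.5962 ≈ -0.974.
E_xy < 0, so the goods are complements.

complements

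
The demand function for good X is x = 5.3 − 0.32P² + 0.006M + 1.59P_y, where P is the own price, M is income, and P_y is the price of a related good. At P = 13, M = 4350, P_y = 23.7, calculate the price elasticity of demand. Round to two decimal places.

-7.21

Substituting, x = 5.3 − 0.32(13)² + 0.006(4350) + 1.59(23.7) = 5.3 − 54.08 + 26.1 + 37.683 = 15.003.
∂x/∂P = −2·0.32·P = -8.32, so E_p = -8.32·(13/15.003) ≈ -7.21.
|E_p| > 1: demand is elastic.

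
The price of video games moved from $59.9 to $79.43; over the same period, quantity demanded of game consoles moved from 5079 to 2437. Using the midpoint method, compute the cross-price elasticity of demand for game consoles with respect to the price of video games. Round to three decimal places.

-2.508

%ΔQ_x = (2437 − 5079)/[(5079+2437)/2] = -2642/3758 ≈ -0.7030.
%ΔP_y = (79.43 − 59.9)/[(59.9+79.43)/2] ≈ 0.2803.
E_xy = -0.7030/0.2803 ≈ -2.508.
E_xy < 0, so game consoles and video games are complements.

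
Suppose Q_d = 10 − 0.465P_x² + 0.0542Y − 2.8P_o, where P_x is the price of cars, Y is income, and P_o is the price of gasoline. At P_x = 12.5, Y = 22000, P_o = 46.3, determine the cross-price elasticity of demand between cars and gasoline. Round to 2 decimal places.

-0.13

At the given point, Q_d = 10 − 0.465(12.5)² + 0.0542(22000) − 2.8(46.3) = 10 − 72.6563 + 1192.4 − 129.64 = 1000.1038.
∂Q_d/∂P_o = −2.8, so E_xy = -2.8·(46.3/1000.1038) ≈ -0.13.
E_xy < 0: the goods are complements.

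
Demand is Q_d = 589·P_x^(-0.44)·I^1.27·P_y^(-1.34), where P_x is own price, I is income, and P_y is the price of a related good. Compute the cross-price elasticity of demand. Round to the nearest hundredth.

For a Cobb–Douglas (constant-elasticity) form Q_d = A·P_y^α·…, the elasticity with respect to P_y equals the exponent α at every point.
Here the exponent on P_y is -1.34, so the cross-price elasticity of demand is -1.34.

-1.34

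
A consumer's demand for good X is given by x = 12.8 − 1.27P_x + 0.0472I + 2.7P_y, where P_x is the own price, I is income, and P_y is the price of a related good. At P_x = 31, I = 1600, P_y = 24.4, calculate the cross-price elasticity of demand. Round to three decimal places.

Evaluating quantity at (P_x, I, P_y) gives x = 12.8 − 1.27(31) + 0.0472(1600) + 2.7(24.4) = 12.8 − 39.37 + 75.52 + 65.88 = 114.83.
∂x/∂P_y = +2.7, so E_xy = 2.7·(24.4/114.83) ≈ 0.574.
E_xy > 0: the goods are substitutes.

0.574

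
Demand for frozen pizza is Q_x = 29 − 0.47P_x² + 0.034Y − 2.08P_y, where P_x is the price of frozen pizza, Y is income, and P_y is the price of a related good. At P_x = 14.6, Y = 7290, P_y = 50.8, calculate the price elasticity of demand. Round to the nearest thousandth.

-2.822

Substituting, Q_x = 29 − 0.47(14.6)² + 0.034(7290) − 2.08(50.8) = 29 − 100.1852 + 247.86 − 105.664 = 71.0108.
∂Q_x/∂P_x = −2·0.47·P_x = -13.724, so E_p = -13.724·(14.6/71.0108) ≈ -2.822.
|E_p| > 1: demand is elastic.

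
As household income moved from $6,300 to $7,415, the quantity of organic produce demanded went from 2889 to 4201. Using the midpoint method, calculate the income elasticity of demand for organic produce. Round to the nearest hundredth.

%ΔQ = (4201 − 2889)/[(2889+4201)/2] = 1312/3545 ≈ 0.3701.
%ΔM = (7,415 − 6,300)/[(6,300+7,415)/2] = 1115/6857.5 ≈ 0.1626.
E_I = %ΔQ/%ΔM ≈ 2.28.
E_I > 1: normal good (luxury).

2.28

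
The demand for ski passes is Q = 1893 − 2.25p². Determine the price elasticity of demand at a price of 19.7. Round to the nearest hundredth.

-1.71

At p = 19.7, Q = 1019.7975.
dQ/dp = −2·2.25·p = −88.65.
Point elasticity E = (dQ/dp)·(p/Q) = -88.65 × 19.7/1019.7975 ≈ -1.71.
|E| > 1, so demand is elastic at this price.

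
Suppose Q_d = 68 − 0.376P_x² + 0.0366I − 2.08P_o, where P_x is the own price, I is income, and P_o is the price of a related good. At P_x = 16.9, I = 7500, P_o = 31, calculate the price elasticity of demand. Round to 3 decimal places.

First evaluate Q_d: 68 − 0.376(16.9)² + 0.0366(7500) − 2.08(31) = 68 − 107.3894 + 274.5 − 64.48 = 170.6306.
∂Q_d/∂P_x = −2·0.376·P_x = -12.7088, so E_p = -12.7088·(16.9/170.6306) ≈ -1.259.
|E_p| > 1: demand is elastic.

-1.259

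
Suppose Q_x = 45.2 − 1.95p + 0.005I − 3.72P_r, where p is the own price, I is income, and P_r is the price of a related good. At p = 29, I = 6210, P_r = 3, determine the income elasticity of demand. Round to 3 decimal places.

3.636

First evaluate Q_x: 45.2 − 1.95(29) + 0.005(6210) − 3.72(3) = 45.2 − 56.55 + 31.05 − 11.16 = 8.54.
∂Q_x/∂I = +0.005, so E_I = 0.005·(6210/8.54) ≈ 3.636.
E_I > 1: normal good (luxury).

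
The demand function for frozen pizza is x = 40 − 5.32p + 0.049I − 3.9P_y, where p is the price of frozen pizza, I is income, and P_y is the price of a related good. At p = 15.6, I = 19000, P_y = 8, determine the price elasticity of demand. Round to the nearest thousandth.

First evaluate x: 40 − 5.32(15.6) + 0.049(19000) − 3.9(8) = 40 − 82.992 + 931 − 31.2 = 856.808.
∂x/∂p = −5.32, so E_p = (−5.32)·(15.6/856.808) ≈ -0.097.
|E_p| < 1: demand is inelastic.

-0.097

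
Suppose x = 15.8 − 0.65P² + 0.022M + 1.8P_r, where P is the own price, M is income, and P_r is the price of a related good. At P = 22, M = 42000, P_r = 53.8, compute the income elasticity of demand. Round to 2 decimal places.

1.28

Substituting, x = 15.8 − 0.65(22)² + 0.022(42000) + 1.8(53.8) = 15.8 − 314.6 + 924 + 96.84 = 722.04.
∂x/∂M = +0.022, so E_I = 0.022·(42000/722.04) ≈ 1.28.
E_I > 1: normal good (luxury).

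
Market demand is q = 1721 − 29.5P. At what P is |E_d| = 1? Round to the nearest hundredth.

29.17

For linear demand q = a − bP, E = −bP/(a − bP). |E| = 1 ⇒ bP = a − bP ⇒ P = a/(2b).
P = 1721/(2·29.5) ≈ 29.17.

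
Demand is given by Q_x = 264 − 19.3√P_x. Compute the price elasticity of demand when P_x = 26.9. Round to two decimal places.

-0.31

At P_x = 26.9, Q_x = 163.9001.
dQ_x/dP_x = −19.3/(2√P_x) = −19.3/(2·5.1865).
Point elasticity E = (dQ_x/dP_x)·(P_x/Q_x) = -1.8606 × 26.9/163.9001 ≈ -0.31.
|E| < 1, so demand is inelastic at this price.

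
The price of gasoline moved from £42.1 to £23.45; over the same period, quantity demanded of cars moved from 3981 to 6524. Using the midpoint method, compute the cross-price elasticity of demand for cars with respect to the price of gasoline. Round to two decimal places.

%ΔQ_x = (6524 − 3981)/[(3981+6524)/2] = 2543/5252.5 ≈ 0.4842.
%ΔP_y = (23.45 − 42.1)/[(42.1+23.45)/2] ≈ -0.5690.
E_xy = 0.4842/-0.5690 ≈ -0.85.
E_xy < 0, so cars and gasoline are complements.

-0.85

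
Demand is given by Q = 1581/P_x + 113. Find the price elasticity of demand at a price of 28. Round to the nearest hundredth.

At P_x = 28, Q = 169.4643.
dQ/dP_x = −1581/P_x² = −2.0166.
Point elasticity E = (dQ/dP_x)·(P_x/Q) = -2.0166 × 28/169.4643 ≈ -0.33.
|E| < 1, so demand is inelastic at this price.

-0.33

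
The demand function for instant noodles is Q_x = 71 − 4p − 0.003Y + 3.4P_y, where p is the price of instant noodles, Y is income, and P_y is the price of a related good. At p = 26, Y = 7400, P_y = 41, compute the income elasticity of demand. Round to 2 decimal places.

Q_x = 71 − 4(26) − 0.003(7400) + 3.4(41) = 71 − 104 − 22.2 + 139.4 = 84.2.
∂Q_x/∂Y = −0.003, so E_I = -0.003·(7400/84.2) ≈ -0.26.
E_I < 0: inferior good.

-0.26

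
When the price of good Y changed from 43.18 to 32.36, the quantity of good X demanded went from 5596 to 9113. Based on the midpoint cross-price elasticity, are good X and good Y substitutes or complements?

%ΔQ_x = (9113 − 5596)/[(5596+9113)/2] = 3517/7354.5 ≈ 0.4782.
%ΔP_y = (32.36 − 43.18)/[(43.18+32.36)/2] ≈ -0.2865.
E_xy = 0.4782/-0.2865 ≈ -1.669.
E_xy < 0, so the goods are complements.

complements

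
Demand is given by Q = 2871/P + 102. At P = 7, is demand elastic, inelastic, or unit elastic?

At P = 7, Q = 512.1429.
dQ/dP = −2871/P² = −58.5918.
Point elasticity E = (dQ/dP)·(P/Q) = -58.5918 × 7/512.1429 ≈ -0.801.
|E| ≈ 0.801 < 1, so demand is inelastic.

inelastic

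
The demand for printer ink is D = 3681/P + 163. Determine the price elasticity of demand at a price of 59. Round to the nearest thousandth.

-0.277

At P = 59, D = 225.3898.
dD/dP = −3681/P² = −1.0575.
Point elasticity E = (dD/dP)·(P/D) = -1.0575 × 59/225.3898 ≈ -0.277.
|E| < 1, so demand is inelastic at this price.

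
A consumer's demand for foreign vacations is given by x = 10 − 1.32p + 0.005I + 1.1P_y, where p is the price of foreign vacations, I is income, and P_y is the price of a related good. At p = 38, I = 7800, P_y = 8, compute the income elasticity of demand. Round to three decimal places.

5.105

x = 10 − 1.32(38) + 0.005(7800) + 1.1(8) = 10 − 50.16 + 39 + 8.8 = 7.64.
∂x/∂I = +0.005, so E_I = 0.005·(7800/7.64) ≈ 5.105.
E_I > 1: normal good (luxury).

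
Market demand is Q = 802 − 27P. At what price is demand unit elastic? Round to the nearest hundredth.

14.85

For linear demand Q = a − bP, E = −bP/(a − bP). |E| = 1 ⇒ bP = a − bP ⇒ P = a/(2b).
P = 802/(2·27) ≈ 14.85.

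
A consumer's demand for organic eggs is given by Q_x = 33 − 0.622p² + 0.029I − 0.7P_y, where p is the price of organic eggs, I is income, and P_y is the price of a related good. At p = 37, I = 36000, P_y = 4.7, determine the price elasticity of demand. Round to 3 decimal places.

-7.665

At the given point, Q_x = 33 − 0.622(37)² + 0.029(36000) − 0.7(4.7) = 33 − 851.518 + 1044 − 3.29 = 222.192.
∂Q_x/∂p = −2·0.622·p = -46.028, so E_p = -46.028·(37/222.192) ≈ -7.665.
|E_p| > 1: demand is elastic.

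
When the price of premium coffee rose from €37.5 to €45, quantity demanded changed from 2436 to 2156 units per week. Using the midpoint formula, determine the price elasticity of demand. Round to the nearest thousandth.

-0.671

%ΔQ = (2156 − 2436)/[(2436 + 2156)/2] = -280/2296 ≈ -0.1220.
%Δp = (45 − 37.5)/[(37.5 + 45)/2] = 7.5/41.25 ≈ 0.1818.
Arc elasticity E = %ΔQ/%Δp ≈ -0.1220/0.1818 ≈ -0.671.
|E| < 1: demand is inelastic over this range.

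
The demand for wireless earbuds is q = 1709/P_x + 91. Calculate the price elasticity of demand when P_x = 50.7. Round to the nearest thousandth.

At P_x = 50.7, q = 124.7081.
dq/dP_x = −1709/P_x² = −0.6649.
Point elasticity E = (dq/dP_x)·(P_x/q) = -0.6649 × 50.7/124.7081 ≈ -0.270.
|E| < 1, so demand is inelastic at this price.

-0.270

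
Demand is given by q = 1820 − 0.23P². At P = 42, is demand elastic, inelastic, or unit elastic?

At P = 42, q = 1414.28.
dq/dP = −2·0.23·P = −19.32.
Point elasticity E = (dq/dP)·(P/q) = -19.32 × 42/1414.28 ≈ -0.574.
|E| ≈ 0.574 < 1, so demand is inelastic.

inelastic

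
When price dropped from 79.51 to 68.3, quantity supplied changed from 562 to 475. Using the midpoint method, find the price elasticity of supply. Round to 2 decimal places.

%Δq = (475 − 562)/[(562 + 475)/2] = -87/518.5 ≈ -0.1678.
%ΔP = (68.3 − 79.51)/[(79.51 + 68.3)/2] = -11.21/73.905 ≈ -0.1517.
Arc elasticity E = %Δq/%ΔP ≈ -0.1678/-0.1517 ≈ 1.11.
|E| > 1: supply is elastic over this range.

1.11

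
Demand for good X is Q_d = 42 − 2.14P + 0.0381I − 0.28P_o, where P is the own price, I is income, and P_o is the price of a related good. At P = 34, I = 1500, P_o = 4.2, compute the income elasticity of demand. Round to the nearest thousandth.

2.267

Q_d = 42 − 2.14(34) + 0.0381(1500) − 0.28(4.2) = 42 − 72.76 + 57.15 − 1.176 = 25.214.
∂Q_d/∂I = +0.0381, so E_I = 0.0381·(1500/25.214) ≈ 2.267.
E_I > 1: normal good (luxury).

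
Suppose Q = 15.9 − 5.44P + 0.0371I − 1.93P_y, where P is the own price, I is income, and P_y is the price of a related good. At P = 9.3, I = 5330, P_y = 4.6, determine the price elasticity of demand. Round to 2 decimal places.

Evaluating quantity at (P, I, P_y) gives Q = 15.9 − 5.44(9.3) + 0.0371(5330) − 1.93(4.6) = 15.9 − 50.592 + 197.743 − 8.878 = 154.173.
∂Q/∂P = −5.44, so E_p = (−5.44)·(9.3/154.173) ≈ -0.33.
|E_p| < 1: demand is inelastic.

-0.33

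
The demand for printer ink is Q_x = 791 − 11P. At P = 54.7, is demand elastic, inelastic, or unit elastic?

At P = 54.7, Q_x = 189.3.
dQ_x/dP = −11.
Point elasticity E = (dQ_x/dP)·(P/Q_x) = -11 × 54.7/189.3 ≈ -3.179.
|E| ≈ 3.179 > 1, so demand is elastic.

elastic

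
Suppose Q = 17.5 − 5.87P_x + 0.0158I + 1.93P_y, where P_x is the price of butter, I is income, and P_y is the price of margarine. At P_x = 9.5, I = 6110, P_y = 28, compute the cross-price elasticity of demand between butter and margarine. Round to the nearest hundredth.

0.48

Substituting, Q = 17.5 − 5.87(9.5) + 0.0158(6110) + 1.93(28) = 17.5 − 55.765 + 96.538 + 54.04 = 112.313.
∂Q/∂P_y = +1.93, so E_xy = 1.93·(28/112.313) ≈ 0.48.
E_xy > 0: the goods are substitutes.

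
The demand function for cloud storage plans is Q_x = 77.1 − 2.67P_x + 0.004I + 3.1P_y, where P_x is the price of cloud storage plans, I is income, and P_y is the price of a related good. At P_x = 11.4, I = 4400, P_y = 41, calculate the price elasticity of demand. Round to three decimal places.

Evaluating quantity at (P_x, I, P_y) gives Q_x = 77.1 − 2.67(11.4) + 0.004(4400) + 3.1(41) = 77.1 − 30.438 + 17.6 + 127.1 = 191.362.
∂Q_x/∂P_x = −2.67, so E_p = (−2.67)·(11.4/191.362) ≈ -0.159.
|E_p| < 1: demand is inelastic.

-0.159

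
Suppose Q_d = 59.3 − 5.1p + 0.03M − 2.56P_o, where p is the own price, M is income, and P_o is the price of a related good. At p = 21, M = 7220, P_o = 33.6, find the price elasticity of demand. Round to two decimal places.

Q_d = 59.3 − 5.1(21) + 0.03(7220) − 2.56(33.6) = 59.3 − 107.1 + 216.6 − 86.016 = 82.784.
∂Q_d/∂p = −5.1, so E_p = (−5.1)·(21/82.784) ≈ -1.29.
|E_p| > 1: demand is elastic.

-1.29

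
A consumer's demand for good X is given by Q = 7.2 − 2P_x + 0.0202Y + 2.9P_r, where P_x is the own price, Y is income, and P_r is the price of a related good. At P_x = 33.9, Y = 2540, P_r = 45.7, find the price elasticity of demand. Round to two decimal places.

-0.55

Evaluating quantity at (P_x, Y, P_r) gives Q = 7.2 − 2(33.9) + 0.0202(2540) + 2.9(45.7) = 7.2 − 67.8 + 51.308 + 132.53 = 123.238.
∂Q/∂P_x = −2, so E_p = (−2)·(33.9/123.238) ≈ -0.55.
|E_p| < 1: demand is inelastic.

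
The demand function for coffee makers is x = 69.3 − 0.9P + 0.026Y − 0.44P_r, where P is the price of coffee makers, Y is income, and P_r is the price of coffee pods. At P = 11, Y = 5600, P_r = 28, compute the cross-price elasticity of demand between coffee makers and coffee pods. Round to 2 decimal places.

At the given point, x = 69.3 − 0.9(11) + 0.026(5600) − 0.44(28) = 69.3 − 9.9 + 145.6 − 12.32 = 192.68.
∂x/∂P_r = −0.44, so E_xy = -0.44·(28/192.68) ≈ -0.06.
E_xy < 0: the goods are complements.

-0.06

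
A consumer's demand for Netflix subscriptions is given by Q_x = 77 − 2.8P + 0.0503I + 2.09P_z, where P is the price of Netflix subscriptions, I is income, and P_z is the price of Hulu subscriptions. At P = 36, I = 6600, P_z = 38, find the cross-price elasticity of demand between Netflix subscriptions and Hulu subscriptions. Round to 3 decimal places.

Q_x = 77 − 2.8(36) + 0.0503(6600) + 2.09(38) = 77 − 100.8 + 331.98 + 79.42 = 387.6.
∂Q_x/∂P_z = +2.09, so E_xy = 2.09·(38/387.6) ≈ 0.205.
E_xy > 0: the goods are substitutes.

0.205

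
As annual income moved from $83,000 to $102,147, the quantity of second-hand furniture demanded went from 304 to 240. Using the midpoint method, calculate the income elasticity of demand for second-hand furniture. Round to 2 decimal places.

-1.14

%ΔQ = (240 − 304)/[(304+240)/2] = -64/272 ≈ -0.2353.
%ΔY = (102,147 − 83,000)/[(83,000+102,147)/2] = 19147/92573.5 ≈ 0.2068.
E_I = %ΔQ/%ΔY ≈ -1.14.
E_I < 0: inferior good.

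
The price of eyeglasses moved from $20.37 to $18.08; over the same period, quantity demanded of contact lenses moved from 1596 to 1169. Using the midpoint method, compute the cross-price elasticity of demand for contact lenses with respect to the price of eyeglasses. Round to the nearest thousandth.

%ΔQ_x = (1169 − 1596)/[(1596+1169)/2] = -427/1382.5 ≈ -0.3089.
%ΔP_y = (18.08 − 20.37)/[(20.37+18.08)/2] ≈ -0.1191.
E_xy = -0.3089/-0.1191 ≈ 2.593.
E_xy > 0, so contact lenses and eyeglasses are substitutes.

2.593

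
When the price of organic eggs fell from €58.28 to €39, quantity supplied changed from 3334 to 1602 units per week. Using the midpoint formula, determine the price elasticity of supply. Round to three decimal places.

%ΔQ = (1602 − 3334)/[(3334 + 1602)/2] = -1732/2468 ≈ -0.7018.
%ΔP = (39 − 58.28)/[(58.28 + 39)/2] = -19.28/48.64 ≈ -0.3964.
Arc elasticity E = %ΔQ/%ΔP ≈ -0.7018/-0.3964 ≈ 1.770.
|E| > 1: supply is elastic over this range.

1.770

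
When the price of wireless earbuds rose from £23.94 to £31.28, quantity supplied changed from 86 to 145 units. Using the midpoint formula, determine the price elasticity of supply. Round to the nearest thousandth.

%ΔQ = (145 − 86)/[(86 + 145)/2] = 59/115.5 ≈ 0.5108.
%Δp = (31.28 − 23.94)/[(23.94 + 31.28)/2] = 7.34/27.61 ≈ 0.2658.
Arc elasticity E = %ΔQ/%Δp ≈ 0.5108/0.2658 ≈ 1.921.
|E| > 1: supply is elastic over this range.

1.921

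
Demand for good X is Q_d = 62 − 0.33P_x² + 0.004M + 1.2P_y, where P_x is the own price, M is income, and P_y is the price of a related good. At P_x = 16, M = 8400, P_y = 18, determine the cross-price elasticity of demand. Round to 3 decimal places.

First evaluate Q_d: 62 − 0.33(16)² + 0.004(8400) + 1.2(18) = 62 − 84.48 + 33.6 + 21.6 = 32.72.
∂Q_d/∂P_y = +1.2, so E_xy = 1.2·(18/32.72) ≈ 0.660.
E_xy > 0: the goods are substitutes.

0.660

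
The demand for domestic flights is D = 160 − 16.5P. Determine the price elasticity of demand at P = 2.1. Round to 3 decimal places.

-0.276

At P = 2.1, D = 125.35.
dD/dP = −16.5.
Point elasticity E = (dD/dP)·(P/D) = -16.5 × 2.1/125.35 ≈ -0.276.
|E| < 1, so demand is inelastic at this price.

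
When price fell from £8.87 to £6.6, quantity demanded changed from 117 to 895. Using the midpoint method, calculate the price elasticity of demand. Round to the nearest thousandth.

%Δq = (895 − 117)/[(117 + 895)/2] = 778/506 ≈ 1.5375.
%Δp = (6.6 − 8.87)/[(8.87 + 6.6)/2] = -2.27/7.735 ≈ -0.2935.
Arc elasticity E = %Δq/%Δp ≈ 1.5375/-0.2935 ≈ -5.239.
|E| > 1: demand is elastic over this range.

-5.239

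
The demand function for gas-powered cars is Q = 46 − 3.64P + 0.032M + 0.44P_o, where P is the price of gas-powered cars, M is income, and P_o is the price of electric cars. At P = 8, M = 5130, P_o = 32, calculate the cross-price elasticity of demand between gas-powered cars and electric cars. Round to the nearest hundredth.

0.07

First evaluate Q: 46 − 3.64(8) + 0.032(5130) + 0.44(32) = 46 − 29.12 + 164.16 + 14.08 = 195.12.
∂Q/∂P_o = +0.44, so E_xy = 0.44·(32/195.12) ≈ 0.07.
E_xy > 0: the goods are substitutes.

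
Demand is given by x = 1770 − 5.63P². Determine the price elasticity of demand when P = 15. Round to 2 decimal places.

-5.03

At P = 15, x = 503.25.
dx/dP = −2·5.63·P = −168.9.
Point elasticity E = (dx/dP)·(P/x) = -168.9 × 15/503.25 ≈ -5.03.
|E| > 1, so demand is elastic at this price.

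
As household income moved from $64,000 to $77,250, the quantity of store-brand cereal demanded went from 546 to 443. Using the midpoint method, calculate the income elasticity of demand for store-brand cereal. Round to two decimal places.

-1.11

%ΔQ = (443 − 546)/[(546+443)/2] = -103/494.5 ≈ -0.2083.
%ΔI = (77,250 − 64,000)/[(64,000+77,250)/2] = 13250/70625 ≈ 0.1876.
E_I = %ΔQ/%ΔI ≈ -1.11.
E_I < 0: inferior good.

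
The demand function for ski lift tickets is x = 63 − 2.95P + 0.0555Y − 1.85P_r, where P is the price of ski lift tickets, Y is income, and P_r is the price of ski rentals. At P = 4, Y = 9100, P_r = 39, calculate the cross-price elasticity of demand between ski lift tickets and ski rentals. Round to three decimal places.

-0.149

At the given point, x = 63 − 2.95(4) + 0.0555(9100) − 1.85(39) = 63 − 11.8 + 505.05 − 72.15 = 484.1.
∂x/∂P_r = −1.85, so E_xy = -1.85·(39/484.1) ≈ -0.149.
E_xy < 0: the goods are complements.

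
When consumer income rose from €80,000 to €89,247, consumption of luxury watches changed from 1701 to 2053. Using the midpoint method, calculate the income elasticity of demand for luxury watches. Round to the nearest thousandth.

1.716

%ΔQ = (2053 − 1701)/[(1701+2053)/2] = 352/1877 ≈ 0.1875.
%ΔM = (89,247 − 80,000)/[(80,000+89,247)/2] = 9247/84623.5 ≈ 0.1093.
E_I = %ΔQ/%ΔM ≈ 1.716.
E_I > 1: normal good (luxury).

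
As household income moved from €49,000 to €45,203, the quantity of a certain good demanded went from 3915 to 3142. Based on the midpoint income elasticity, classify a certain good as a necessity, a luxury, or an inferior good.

luxury

%ΔQ = (3142 − 3915)/[(3915+3142)/2] = -773/3528.5 ≈ -0.2191.
%ΔM = (45,203 − 49,000)/[(49,000+45,203)/2] = -3797/47101.5 ≈ -0.0806.
E_I = %ΔQ/%ΔM ≈ 2.718.
E_I > 1: normal good (luxury).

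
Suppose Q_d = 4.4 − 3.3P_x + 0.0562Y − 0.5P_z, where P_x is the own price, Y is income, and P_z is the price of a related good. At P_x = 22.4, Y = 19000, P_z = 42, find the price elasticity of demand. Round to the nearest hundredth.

-0.08

At the given point, Q_d = 4.4 − 3.3(22.4) + 0.0562(19000) − 0.5(42) = 4.4 − 73.92 + 1067.8 − 21 = 977.28.
∂Q_d/∂P_x = −3.3, so E_p = (−3.3)·(22.4/977.28) ≈ -0.08.
|E_p| < 1: demand is inelastic.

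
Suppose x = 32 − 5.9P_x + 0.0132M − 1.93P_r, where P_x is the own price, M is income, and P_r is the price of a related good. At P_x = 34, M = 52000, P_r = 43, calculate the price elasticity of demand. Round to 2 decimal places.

-0.46

First evaluate x: 32 − 5.9(34) + 0.0132(52000) − 1.93(43) = 32 − 200.6 + 686.4 − 82.99 = 434.81.
∂x/∂P_x = −5.9, so E_p = (−5.9)·(34/434.81) ≈ -0.46.
|E_p| < 1: demand is inelastic.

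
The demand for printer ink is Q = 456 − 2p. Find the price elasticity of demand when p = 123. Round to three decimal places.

At p = 123, Q = 210.
dQ/dp = −2.
Point elasticity E = (dQ/dp)·(p/Q) = -2 × 123/210 ≈ -1.171.
|E| > 1, so demand is elastic at this price.

-1.171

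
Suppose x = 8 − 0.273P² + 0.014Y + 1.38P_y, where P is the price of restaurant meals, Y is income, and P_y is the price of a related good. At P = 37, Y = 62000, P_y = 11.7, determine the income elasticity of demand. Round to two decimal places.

x = 8 − 0.273(37)² + 0.014(62000) + 1.38(11.7) = 8 − 373.737 + 868 + 16.146 = 518.409.
∂x/∂Y = +0.014, so E_I = 0.014·(62000/518.409) ≈ 1.67.
E_I > 1: normal good (luxury).

1.67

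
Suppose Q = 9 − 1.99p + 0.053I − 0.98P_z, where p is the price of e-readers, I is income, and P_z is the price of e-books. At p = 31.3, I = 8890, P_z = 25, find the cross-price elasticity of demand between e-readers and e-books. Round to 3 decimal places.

-0.062

Substituting, Q = 9 − 1.99(31.3) + 0.053(8890) − 0.98(25) = 9 − 62.287 + 471.17 − 24.5 = 393.383.
∂Q/∂P_z = −0.98, so E_xy = -0.98·(25/393.383) ≈ -0.062.
E_xy < 0: the goods are complements.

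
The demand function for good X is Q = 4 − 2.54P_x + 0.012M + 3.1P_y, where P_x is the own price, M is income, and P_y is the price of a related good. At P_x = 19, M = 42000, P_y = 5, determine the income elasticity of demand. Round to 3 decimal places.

Q = 4 − 2.54(19) + 0.012(42000) + 3.1(5) = 4 − 48.26 + 504 + 15.5 = 475.24.
∂Q/∂M = +0.012, so E_I = 0.012·(42000/475.24) ≈ 1.061.
E_I > 1: normal good (luxury).

1.061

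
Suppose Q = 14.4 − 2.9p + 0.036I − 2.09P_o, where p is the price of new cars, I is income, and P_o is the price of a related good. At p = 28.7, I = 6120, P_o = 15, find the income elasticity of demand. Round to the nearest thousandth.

1.834

At the given point, Q = 14.4 − 2.9(28.7) + 0.036(6120) − 2.09(15) = 14.4 − 83.23 + 220.32 − 31.35 = 120.14.
∂Q/∂I = +0.036, so E_I = 0.036·(6120/120.14) ≈ 1.834.
E_I > 1: normal good (luxury).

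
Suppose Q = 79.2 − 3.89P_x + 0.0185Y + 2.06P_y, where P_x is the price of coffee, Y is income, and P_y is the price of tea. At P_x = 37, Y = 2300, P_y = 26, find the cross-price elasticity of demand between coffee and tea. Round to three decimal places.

1.707

Q = 79.2 − 3.89(37) + 0.0185(2300) + 2.06(26) = 79.2 − 143.93 + 42.55 + 53.56 = 31.38.
∂Q/∂P_y = +2.06, so E_xy = 2.06·(26/31.38) ≈ 1.707.
E_xy > 0: the goods are substitutes.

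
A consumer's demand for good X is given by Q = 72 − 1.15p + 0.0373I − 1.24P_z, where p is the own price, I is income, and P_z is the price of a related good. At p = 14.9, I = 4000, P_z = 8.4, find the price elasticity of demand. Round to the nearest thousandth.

-0.088

Substituting, Q = 72 − 1.15(14.9) + 0.0373(4000) − 1.24(8.4) = 72 − 17.135 + 149.2 − 10.416 = 193.649.
∂Q/∂p = −1.15, so E_p = (−1.15)·(14.9/193.649) ≈ -0.088.
|E_p| < 1: demand is inelastic.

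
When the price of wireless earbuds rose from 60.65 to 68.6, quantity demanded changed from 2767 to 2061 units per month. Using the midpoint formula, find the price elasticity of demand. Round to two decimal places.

-2.38

%ΔQ = (2061 − 2767)/[(2767 + 2061)/2] = -706/2414 ≈ -0.2925.
%ΔP = (68.6 − 60.65)/[(60.65 + 68.6)/2] = 7.95/64.625 ≈ 0.1230.
Arc elasticity E = %ΔQ/%ΔP ≈ -0.2925/0.1230 ≈ -2.38.
|E| > 1: demand is elastic over this range.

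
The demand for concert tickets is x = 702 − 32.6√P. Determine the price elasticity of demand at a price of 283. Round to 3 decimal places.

At P = 283, x = 153.5831.
dx/dP = −32.6/(2√P) = −32.6/(2·16.8226).
Point elasticity E = (dx/dP)·(P/x) = -0.9689 × 283/153.5831 ≈ -1.785.
|E| > 1, so demand is elastic at this price.

-1.785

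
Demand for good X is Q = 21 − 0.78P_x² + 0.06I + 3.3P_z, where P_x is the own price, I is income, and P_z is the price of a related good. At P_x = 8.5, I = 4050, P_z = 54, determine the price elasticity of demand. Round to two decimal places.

Evaluating quantity at (P_x, I, P_z) gives Q = 21 − 0.78(8.5)² + 0.06(4050) + 3.3(54) = 21 − 56.355 + 243 + 178.2 = 385.845.
∂Q/∂P_x = −2·0.78·P_x = -13.26, so E_p = -13.26·(8.5/385.845) ≈ -0.29.
|E_p| < 1: demand is inelastic.

-0.29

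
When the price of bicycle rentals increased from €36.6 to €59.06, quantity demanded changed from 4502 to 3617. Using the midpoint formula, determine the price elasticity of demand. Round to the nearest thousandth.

%ΔQ = (3617 − 4502)/[(4502 + 3617)/2] = -885/4059.5 ≈ -0.2180.
%Δp = (59.06 − 36.6)/[(36.6 + 59.06)/2] = 22.46/47.83 ≈ 0.4696.
Arc elasticity E = %ΔQ/%Δp ≈ -0.2180/0.4696 ≈ -0.464.
|E| < 1: demand is inelastic over this range.

-0.464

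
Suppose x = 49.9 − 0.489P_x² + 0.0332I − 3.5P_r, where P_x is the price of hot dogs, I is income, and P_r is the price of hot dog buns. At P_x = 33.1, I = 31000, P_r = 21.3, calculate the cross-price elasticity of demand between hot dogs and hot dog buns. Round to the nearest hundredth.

-0.16

First evaluate x: 49.9 − 0.489(33.1)² + 0.0332(31000) − 3.5(21.3) = 49.9 − 535.7533 + 1029.2 − 74.55 = 468.7967.
∂x/∂P_r = −3.5, so E_xy = -3.5·(21.3/468.7967) ≈ -0.16.
E_xy < 0: the goods are complements.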